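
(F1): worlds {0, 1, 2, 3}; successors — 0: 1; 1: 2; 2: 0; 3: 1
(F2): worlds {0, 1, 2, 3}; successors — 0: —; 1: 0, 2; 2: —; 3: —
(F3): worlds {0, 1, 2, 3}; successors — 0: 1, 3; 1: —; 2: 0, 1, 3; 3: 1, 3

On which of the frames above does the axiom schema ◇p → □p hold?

The schema corresponds to partial functionality: ∀x ∀y ∀z (Rxy ∧ Rxz → y = z).
(F1): holds.
(F2): fails — 1 sees both 0 and 2.
(F3): fails — 0 sees both 1 and 3.
Valid on: (F1).

(F1)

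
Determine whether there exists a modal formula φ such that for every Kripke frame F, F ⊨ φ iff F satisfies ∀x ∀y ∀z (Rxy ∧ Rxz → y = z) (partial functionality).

Yes, by ◇q → □q

Yes: it is partial functionality, defined by the CD schema ◇q → □q.
Suppose ◇q→□q is valid. Take Rxy, Rxz and set V(q)={y}. Then ◇q at x, so □q at x, so q at z, i.e. z=y.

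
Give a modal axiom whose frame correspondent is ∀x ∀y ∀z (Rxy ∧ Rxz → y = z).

◇r → □r

A defining formula is ◇r → □r (the CD axiom).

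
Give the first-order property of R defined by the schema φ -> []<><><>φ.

forall x forall z (xRz -> exists w (x = w & z R^3 w))

This is a Sahlqvist (Geach-type) schema ◇^0□^0φ → □^1◇^3φ.
First-order correspondent: forall x forall z (xRz -> exists w (x = w & z R^3 w)).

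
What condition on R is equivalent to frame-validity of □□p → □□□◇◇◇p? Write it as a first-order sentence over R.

This is a Sahlqvist (Geach-type) schema ◇^0□^2p → □^3◇^3p.
First-order correspondent: ∀x ∀z (xR³z → ∃w (xR²w ∧ zR³w)).

∀x ∀z (xR³z → ∃w (xR²w ∧ zR³w))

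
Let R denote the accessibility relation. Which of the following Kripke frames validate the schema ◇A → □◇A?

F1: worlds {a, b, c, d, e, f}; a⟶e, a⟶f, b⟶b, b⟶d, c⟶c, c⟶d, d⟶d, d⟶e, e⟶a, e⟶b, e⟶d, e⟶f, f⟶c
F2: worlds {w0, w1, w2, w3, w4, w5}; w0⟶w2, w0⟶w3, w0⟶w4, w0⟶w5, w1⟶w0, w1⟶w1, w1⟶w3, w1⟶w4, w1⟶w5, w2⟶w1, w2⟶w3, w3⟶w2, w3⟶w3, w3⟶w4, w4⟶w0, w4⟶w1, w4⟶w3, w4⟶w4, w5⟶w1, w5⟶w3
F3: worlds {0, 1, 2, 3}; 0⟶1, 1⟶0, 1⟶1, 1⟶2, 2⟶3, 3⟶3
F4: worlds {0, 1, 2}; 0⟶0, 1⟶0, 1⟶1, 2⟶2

This is the axiom for the Euclidean property; its first-order frame correspondent is ∀x ∀y ∀z (Rxy ∧ Rxz → Ryz).
F1: fails — Rae and Rae but not Ree.
F2: fails — Rw0w3 and Rw0w5 but not Rw3w5.
F3: fails — R10 and R10 but not R00.
F4: fails — R10 and R11 but not R01.
Valid on no frame.

none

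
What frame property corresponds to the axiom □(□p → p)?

shift-reflexivity

Suppose □(□p→p) is valid. Take Rxy and set V(p)={w : Ryw}. Then at y, □p holds; since □(□p→p) at x, □p→p at y, so p at y, i.e. Ryy.
The converse is a direct semantic check.
So the correspondent is shift-reflexivity.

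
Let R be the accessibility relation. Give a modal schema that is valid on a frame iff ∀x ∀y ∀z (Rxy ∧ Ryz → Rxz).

□q → □□q

The condition is transitivity. The 4 schema □q → □□q defines it.
Suppose □q→□□q is valid. Take Rxy, Ryz and set V(q)={w : Rxw}. Then □q at x, so □□q at x, so □q at y, so q at z, i.e. Rxz.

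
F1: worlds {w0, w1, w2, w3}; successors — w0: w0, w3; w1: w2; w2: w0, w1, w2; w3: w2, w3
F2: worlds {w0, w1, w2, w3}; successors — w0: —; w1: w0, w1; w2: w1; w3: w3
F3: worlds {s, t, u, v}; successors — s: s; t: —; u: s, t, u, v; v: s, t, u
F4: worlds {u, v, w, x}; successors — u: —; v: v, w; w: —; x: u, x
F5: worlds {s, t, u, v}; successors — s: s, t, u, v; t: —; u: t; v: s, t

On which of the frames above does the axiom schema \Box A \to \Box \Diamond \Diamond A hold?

The schema corresponds to a generalized confluence (Geach) condition: \forall x \forall z (xRz \to \exists w (xRw \wedge z R^2 w)).
F1: condition met.
F2: fails — w1Rw0 but no w with w1Rw and w0R²w.
F3: fails — uRt but no w with uRw and tR²w.
F4: fails — vRw but no t with vRt and wR²t.
F5: fails — sRt but no w with sRw and tR²w.
Valid on: F1.

F1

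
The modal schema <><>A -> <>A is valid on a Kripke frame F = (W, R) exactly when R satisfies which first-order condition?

Replacing A by ¬A and contraposing gives the equivalent schema □A → □□A.
Suppose □A→□□A is valid. Take Rxy, Ryz and set V(A)={w : Rxw}. Then □A at x, so □□A at x, so □A at y, so A at z, i.e. Rxz.

Transitivity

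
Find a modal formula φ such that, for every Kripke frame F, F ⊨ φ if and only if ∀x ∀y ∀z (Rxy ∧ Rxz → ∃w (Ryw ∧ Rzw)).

The condition is convergence. The .2 schema ◇□r → □◇r defines it.
Suppose ◇□r→□◇r is valid. Take Rxy, Rxz and set V(r)={w : Ryw}. Then □r at y so ◇□r at x, so □◇r at x, so ◇r at z, giving w with Rzw and Ryw.

◇□r → □◇r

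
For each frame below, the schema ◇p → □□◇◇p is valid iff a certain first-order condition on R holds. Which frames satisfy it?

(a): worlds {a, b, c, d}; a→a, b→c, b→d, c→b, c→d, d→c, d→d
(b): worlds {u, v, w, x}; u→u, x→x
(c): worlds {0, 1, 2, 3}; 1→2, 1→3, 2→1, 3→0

(b)

The schema corresponds to a generalized confluence (Geach) condition: ∀x ∀y ∀z ((xRy ∧ xR²z) → ∃w (y = w ∧ zR²w)).
(a): fails — cRb, cR²c but no w with b=w and cR²w.
(b): holds.
(c): fails — 1R2, 1R²0 but no w with 2=w and 0R²w.
Valid on: (b).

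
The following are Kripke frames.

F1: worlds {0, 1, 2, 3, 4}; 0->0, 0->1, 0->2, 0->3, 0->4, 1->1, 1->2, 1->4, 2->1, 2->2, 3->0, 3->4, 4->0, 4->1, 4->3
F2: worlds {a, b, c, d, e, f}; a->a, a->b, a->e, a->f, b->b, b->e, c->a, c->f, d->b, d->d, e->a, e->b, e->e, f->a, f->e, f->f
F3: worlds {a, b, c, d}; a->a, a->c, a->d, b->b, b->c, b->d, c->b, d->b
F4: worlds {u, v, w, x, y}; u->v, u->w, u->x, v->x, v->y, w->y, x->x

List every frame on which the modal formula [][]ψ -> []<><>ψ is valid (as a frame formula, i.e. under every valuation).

Frame correspondent (Sahlqvist): forall x forall z (xRz -> exists w (x R^2 w & z R^2 w)) — i.e. a generalized confluence (Geach) condition.
F1: ✓.
F2: ✓.
F3: ✓.
F4: fails — uRw but no t with uR²t and wR²t.

F1, F2, F3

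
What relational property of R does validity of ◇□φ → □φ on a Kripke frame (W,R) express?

The Euclidean property

This is frame-equivalent to ◇φ → □◇φ (substitute ¬φ for φ and contrapose).
Suppose ◇φ→□◇φ is valid. Take Rxy, Rxz and set V(φ)={y}. Then ◇φ at x, so □◇φ at x, so ◇φ at z, so some w with Rzw has φ; w=y, i.e. Rzy. By symmetry of the argument, Ryz.
The converse is a direct semantic check.
Frame condition: ∀x ∀y ∀z (Rxy ∧ Rxz → Ryz).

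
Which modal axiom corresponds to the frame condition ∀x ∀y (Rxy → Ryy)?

This is shift-reflexivity; the standard corresponding axiom is T□: □(□q → q).
Suppose □(□q→q) is valid. Take Rxy and set V(q)={w : Ryw}. Then at y, □q holds; since □(□q→q) at x, □q→q at y, so q at y, i.e. Ryy.

□(□q → q)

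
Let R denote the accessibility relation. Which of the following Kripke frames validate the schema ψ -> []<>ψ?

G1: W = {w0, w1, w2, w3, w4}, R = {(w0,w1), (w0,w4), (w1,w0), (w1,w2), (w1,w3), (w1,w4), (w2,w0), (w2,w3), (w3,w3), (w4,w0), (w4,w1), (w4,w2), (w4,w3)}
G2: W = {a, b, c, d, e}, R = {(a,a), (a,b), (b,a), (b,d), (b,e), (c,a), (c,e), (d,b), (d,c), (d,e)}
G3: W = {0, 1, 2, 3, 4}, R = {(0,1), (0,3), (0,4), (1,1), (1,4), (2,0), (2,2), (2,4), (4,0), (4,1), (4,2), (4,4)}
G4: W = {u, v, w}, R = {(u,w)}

none

The schema corresponds to symmetry: forall x forall y (Rxy -> Ryx).
G1: fails — Rw1w2 but not Rw2w1.
G2: fails — Rdc but not Rcd.
G3: fails — R01 but not R10.
G4: fails — Ruw but not Rwu.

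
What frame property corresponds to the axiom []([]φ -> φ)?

Shift-reflexivity

Suppose □(□φ→φ) is valid. Take Rxy and set V(φ)={w : Ryw}. Then at y, □φ holds; since □(□φ→φ) at x, □φ→φ at y, so φ at y, i.e. Ryy.
Conversely, any frame satisfying forall x forall y (Rxy -> Ryy) validates the schema.
Frame condition: forall x forall y (Rxy -> Ryy).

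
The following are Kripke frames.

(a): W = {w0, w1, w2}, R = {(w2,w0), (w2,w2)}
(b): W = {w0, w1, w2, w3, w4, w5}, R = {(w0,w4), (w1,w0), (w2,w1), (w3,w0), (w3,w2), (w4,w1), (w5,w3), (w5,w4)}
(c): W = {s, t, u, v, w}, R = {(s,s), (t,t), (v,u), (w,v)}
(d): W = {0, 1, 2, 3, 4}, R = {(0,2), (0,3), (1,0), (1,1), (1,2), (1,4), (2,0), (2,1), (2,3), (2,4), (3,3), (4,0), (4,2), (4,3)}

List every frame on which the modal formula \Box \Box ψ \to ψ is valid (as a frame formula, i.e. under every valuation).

Frame correspondent (Sahlqvist): \forall x \exists w (x R^2 w \wedge x = w) — i.e. a generalized confluence (Geach) condition.
(a): fails — at w0 but no w with w0R²w and w0=w.
(b): fails — at w0 but no w with w0R²w and w0=w.
(c): fails — at u but no w* with uR²w* and u=w*.
(d): ✓.

(d)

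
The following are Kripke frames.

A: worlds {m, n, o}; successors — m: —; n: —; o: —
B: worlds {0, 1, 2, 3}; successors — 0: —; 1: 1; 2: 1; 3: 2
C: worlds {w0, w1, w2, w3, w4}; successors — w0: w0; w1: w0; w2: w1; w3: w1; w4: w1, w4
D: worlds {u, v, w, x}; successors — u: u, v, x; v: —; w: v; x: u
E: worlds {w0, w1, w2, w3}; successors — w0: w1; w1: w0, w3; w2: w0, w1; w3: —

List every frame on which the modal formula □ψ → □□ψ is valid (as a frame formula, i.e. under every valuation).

A

The schema corresponds to transitivity: ∀x ∀y ∀z (Rxy ∧ Ryz → Rxz).
A: ✓.
B: fails — R32 and R21 but not R31.
C: fails — Rw3w1 and Rw1w0 but not Rw3w0.
D: fails — Rxu and Ruv but not Rxv.
E: fails — Rw1w0 and Rw0w1 but not Rw1w1.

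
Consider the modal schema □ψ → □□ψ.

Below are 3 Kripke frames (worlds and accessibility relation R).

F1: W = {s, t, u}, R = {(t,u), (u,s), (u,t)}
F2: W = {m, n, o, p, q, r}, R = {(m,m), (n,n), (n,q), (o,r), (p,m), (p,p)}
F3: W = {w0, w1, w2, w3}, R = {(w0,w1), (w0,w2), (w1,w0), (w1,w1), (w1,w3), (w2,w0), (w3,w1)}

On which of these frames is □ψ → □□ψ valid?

F2

Frame correspondent (Sahlqvist): ∀x ∀y ∀z (Rxy ∧ Ryz → Rxz) — i.e. transitivity.
F1: fails — Rtu and Rus but not Rts.
F2: holds.
F3: fails — Rw1w0 and Rw0w2 but not Rw1w2.
Valid on: F2.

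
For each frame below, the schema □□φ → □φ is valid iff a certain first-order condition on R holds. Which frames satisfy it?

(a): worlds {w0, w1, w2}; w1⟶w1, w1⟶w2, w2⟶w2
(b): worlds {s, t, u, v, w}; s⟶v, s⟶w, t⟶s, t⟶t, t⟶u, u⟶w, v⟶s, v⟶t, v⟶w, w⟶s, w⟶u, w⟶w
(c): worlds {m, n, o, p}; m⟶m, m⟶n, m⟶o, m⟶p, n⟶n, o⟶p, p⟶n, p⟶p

Frame correspondent (Sahlqvist): ∀x ∀y (Rxy → ∃z (Rxz ∧ Rzy)) — i.e. density.
(a): condition met.
(b): fails — Rsv but no z with Rsz and Rzv.
(c): condition met.
Valid on: (a), (c).

(a), (c)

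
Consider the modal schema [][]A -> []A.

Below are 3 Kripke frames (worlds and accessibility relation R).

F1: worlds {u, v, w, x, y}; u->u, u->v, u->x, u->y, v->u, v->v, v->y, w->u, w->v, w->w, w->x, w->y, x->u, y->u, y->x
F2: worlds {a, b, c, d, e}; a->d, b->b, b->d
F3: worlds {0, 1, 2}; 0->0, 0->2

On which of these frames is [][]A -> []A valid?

The schema corresponds to density: forall x forall y (Rxy -> exists z (Rxz & Rzy)).
F1: ✓.
F2: fails — Rad but no z with Raz and Rzd.
F3: ✓.
Valid on: F1, F3.

F1, F3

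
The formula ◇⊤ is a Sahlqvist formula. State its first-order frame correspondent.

Seriality

◇⊤ holds at w iff w has a successor, so frame-validity of ◇⊤ is exactly seriality. Equivalently via □φ → ◇φ:
Suppose □φ→◇φ is valid. At any x set V(φ)=W. Then □φ at x, so ◇φ at x, so x has a successor.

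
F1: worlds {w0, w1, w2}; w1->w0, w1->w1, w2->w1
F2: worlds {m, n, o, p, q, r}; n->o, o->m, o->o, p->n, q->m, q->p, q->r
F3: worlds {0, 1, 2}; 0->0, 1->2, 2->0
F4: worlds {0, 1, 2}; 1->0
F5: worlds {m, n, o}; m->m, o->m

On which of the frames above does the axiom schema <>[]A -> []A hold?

The schema corresponds to the Euclidean property: forall x forall y forall z (Rxy & Rxz -> Ryz).
F1: fails — Rw1w0 and Rw1w1 but not Rw0w1.
F2: fails — Rom and Rom but not Rmm.
F3: fails — R12 and R12 but not R22.
F4: fails — R10 and R10 but not R00.
F5: condition met.

F5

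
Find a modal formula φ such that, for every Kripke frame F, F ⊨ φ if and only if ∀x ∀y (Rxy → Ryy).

This is shift-reflexivity; the standard corresponding axiom is T□: □(□ψ → ψ).
Suppose □(□ψ→ψ) is valid. Take Rxy and set V(ψ)={w : Ryw}. Then at y, □ψ holds; since □(□ψ→ψ) at x, □ψ→ψ at y, so ψ at y, i.e. Ryy.

□(□ψ → ψ)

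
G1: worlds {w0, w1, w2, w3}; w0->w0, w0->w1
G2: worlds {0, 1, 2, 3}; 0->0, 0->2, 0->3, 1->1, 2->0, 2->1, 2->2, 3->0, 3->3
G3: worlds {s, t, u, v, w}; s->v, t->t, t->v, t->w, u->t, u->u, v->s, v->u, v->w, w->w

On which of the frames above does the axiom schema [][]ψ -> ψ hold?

Frame correspondent (Sahlqvist): forall x exists w (x R^2 w & x = w) — i.e. a generalized confluence (Geach) condition.
G1: fails — at w1 but no w with w1R²w and w1=w.
G2: satisfies the condition.
G3: satisfies the condition.

G2, G3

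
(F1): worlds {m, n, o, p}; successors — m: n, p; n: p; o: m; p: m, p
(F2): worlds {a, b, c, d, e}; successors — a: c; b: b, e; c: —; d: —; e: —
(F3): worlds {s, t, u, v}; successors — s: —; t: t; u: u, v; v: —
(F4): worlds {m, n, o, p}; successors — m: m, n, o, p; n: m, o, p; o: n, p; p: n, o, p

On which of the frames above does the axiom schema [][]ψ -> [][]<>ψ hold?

This is the axiom for a generalized confluence (Geach) condition; its first-order frame correspondent is forall x forall z (x R^2 z -> exists w (x R^2 w & zRw)).
(F1): satisfies the condition.
(F2): fails — bR²e but no w with bR²w and eRw.
(F3): fails — uR²v but no w with uR²w and vRw.
(F4): satisfies the condition.

(F1), (F4)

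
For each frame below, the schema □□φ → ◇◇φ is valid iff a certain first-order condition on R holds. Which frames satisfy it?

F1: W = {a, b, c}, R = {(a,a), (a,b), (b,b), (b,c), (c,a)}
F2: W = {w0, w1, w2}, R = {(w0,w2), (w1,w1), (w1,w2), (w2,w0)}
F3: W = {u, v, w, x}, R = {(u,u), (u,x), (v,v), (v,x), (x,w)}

F1, F2

The schema corresponds to a generalized confluence (Geach) condition: ∀x ∃w (xR²w ∧ xR²w).
F1: satisfies the condition.
F2: satisfies the condition.
F3: fails — at w but no t with wR²t and wR²t.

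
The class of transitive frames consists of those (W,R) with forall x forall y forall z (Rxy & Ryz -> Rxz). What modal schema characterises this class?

□q → □□q

The condition is transitivity. The 4 schema □q → □□q defines it.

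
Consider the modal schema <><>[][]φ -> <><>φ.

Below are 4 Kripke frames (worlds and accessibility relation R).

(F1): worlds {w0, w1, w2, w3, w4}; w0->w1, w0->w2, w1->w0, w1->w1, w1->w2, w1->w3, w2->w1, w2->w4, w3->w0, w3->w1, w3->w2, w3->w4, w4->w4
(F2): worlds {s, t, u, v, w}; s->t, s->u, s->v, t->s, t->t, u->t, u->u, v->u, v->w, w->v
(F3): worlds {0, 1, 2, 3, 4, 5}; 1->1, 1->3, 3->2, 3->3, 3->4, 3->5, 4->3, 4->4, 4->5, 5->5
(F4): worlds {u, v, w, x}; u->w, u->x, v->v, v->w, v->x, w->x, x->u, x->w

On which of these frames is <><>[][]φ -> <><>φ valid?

(F1), (F2), (F4)

Frame correspondent (Sahlqvist): forall x forall y (x R^2 y -> exists w (y R^2 w & x R^2 w)) — i.e. a generalized confluence (Geach) condition.
(F1): satisfies the condition.
(F2): satisfies the condition.
(F3): fails — 1R²2 but no w with 2R²w and 1R²w.
(F4): satisfies the condition.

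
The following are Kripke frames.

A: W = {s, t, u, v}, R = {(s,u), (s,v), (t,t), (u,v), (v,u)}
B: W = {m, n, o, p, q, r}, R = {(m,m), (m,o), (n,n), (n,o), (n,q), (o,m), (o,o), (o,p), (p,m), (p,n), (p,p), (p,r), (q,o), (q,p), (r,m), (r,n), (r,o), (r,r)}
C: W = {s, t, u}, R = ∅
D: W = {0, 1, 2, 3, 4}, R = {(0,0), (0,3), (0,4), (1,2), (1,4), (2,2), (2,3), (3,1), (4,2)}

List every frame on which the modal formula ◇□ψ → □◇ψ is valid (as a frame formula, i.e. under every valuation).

B, C

The schema corresponds to convergence: ∀x ∀y ∀z (Rxy ∧ Rxz → ∃w (Ryw ∧ Rzw)).
A: fails — Rsv and Rsu but v and u have no common successor.
B: holds.
C: holds.
D: fails — R00 and R04 but 0 and 4 have no common successor.
Valid on: B, C.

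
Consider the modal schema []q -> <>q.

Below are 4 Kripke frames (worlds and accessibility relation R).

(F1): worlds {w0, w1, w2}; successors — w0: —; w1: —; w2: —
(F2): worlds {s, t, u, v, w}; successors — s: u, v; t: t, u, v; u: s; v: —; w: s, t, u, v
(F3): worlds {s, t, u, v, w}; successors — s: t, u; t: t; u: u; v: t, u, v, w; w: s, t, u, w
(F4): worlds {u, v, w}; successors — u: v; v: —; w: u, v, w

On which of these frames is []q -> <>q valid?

(F3)

The schema corresponds to seriality: forall x exists y Rxy.
(F1): fails — world w0 has no successor.
(F2): fails — world v has no successor.
(F3): ✓.
(F4): fails — world v has no successor.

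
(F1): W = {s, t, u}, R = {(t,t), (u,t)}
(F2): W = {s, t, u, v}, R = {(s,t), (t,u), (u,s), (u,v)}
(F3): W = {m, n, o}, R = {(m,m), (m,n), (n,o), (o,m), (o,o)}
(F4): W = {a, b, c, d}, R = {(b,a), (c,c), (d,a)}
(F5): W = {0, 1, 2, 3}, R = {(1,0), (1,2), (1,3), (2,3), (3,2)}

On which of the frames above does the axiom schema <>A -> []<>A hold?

Frame correspondent (Sahlqvist): forall x forall y forall z (Rxy & Rxz -> Ryz) — i.e. the Euclidean property.
(F1): ✓.
(F2): fails — Rst and Rst but not Rtt.
(F3): fails — Rmn and Rmm but not Rnm.
(F4): fails — Rba and Rba but not Raa.
(F5): fails — R10 and R10 but not R00.

(F1)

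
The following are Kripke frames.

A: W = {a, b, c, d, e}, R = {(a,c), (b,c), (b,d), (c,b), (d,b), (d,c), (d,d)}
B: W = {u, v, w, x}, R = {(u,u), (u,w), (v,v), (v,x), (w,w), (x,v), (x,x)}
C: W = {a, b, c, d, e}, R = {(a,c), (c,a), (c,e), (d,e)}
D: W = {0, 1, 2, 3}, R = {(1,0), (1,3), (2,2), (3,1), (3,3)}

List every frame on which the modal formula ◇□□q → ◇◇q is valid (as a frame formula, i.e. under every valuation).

This is the axiom for a generalized confluence (Geach) condition; its first-order frame correspondent is ∀x ∀y (xRy → ∃w (yR²w ∧ xR²w)).
A: fails — aRc but no w with cR²w and aR²w.
B: ✓.
C: fails — aRc but no w with cR²w and aR²w.
D: fails — 1R0 but no w with 0R²w and 1R²w.
Valid on: B.

B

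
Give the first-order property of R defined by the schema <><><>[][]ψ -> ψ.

This is a Sahlqvist (Geach-type) schema ◇^3□^2ψ → □^0◇^0ψ.
Minimal-valuation argument: fix x; take any y with xR^3y and any z with xR^0z. Set V(ψ) to the set of worlds R-reachable from y in exactly 2 steps. Then □^2ψ holds at y, so the antecedent holds at x; validity forces ◇^0ψ at z, giving a w with zR^0w and yR^2w.
First-order correspondent: forall x forall y (x R^3 y -> exists w (y R^2 w & x = w)).

forall x forall y (x R^3 y -> exists w (y R^2 w & x = w))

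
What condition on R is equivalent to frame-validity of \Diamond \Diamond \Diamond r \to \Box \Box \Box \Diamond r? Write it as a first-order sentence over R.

\forall x \forall y \forall z ((x R^3 y \wedge x R^3 z) \to \exists w (y = w \wedge zRw))

This is a Sahlqvist (Geach-type) schema ◇^3□^0r → □^3◇^1r.
First-order correspondent: \forall x \forall y \forall z ((x R^3 y \wedge x R^3 z) \to \exists w (y = w \wedge zRw)).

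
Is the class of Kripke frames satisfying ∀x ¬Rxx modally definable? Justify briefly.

No

Any modally definable frame class is closed under surjective bounded morphisms.
The 3-cycle (worlds 0,1,2 with 0→1→2→0) is irreflexive, and the map sending every world to a single reflexive point • is a surjective bounded morphism (forth: every edge maps to (•,•); back: every world has a successor). So any modal formula valid on the 3-cycle is also valid on the reflexive point, which is not irreflexive.
So the class is not modally definable.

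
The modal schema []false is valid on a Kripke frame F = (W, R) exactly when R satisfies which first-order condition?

□⊥ is valid iff no world has any successor (otherwise □⊥ fails at any world with one).
Conversely, on a frame with emptiness of R the schema holds at every world under every valuation.
So the correspondent is emptiness of R.

emptiness of R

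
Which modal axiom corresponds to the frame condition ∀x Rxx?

□q → q

The condition is reflexivity. The T schema □q → q defines it.
Suppose □q→q is valid. At any x set V(q)={w : Rxw}. Then □q holds at x, so q holds at x, i.e. Rxx.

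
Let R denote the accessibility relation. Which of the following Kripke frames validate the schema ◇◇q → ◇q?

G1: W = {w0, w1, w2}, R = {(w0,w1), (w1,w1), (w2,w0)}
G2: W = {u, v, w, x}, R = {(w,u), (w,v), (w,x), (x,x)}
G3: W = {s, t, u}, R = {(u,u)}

The schema corresponds to transitivity: ∀x ∀y ∀z (Rxy ∧ Ryz → Rxz).
G1: fails — Rw2w0 and Rw0w1 but not Rw2w1.
G2: condition met.
G3: condition met.
Valid on: G2, G3.

G2, G3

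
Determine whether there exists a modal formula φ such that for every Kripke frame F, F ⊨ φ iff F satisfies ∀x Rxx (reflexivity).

This is a Sahlqvist condition; the T axiom □p → p defines it.
Suppose □p→p is valid. At any x set V(p)={w : Rxw}. Then □p holds at x, so p holds at x, i.e. Rxx.

Yes — defined by □p → p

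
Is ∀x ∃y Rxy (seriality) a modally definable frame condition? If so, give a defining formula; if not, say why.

Yes — defined by □q → ◇q

This is a Sahlqvist condition; the D axiom □q → ◇q defines it.
Suppose □q→◇q is valid. At any x set V(q)=W. Then □q at x, so ◇q at x, so x has a successor.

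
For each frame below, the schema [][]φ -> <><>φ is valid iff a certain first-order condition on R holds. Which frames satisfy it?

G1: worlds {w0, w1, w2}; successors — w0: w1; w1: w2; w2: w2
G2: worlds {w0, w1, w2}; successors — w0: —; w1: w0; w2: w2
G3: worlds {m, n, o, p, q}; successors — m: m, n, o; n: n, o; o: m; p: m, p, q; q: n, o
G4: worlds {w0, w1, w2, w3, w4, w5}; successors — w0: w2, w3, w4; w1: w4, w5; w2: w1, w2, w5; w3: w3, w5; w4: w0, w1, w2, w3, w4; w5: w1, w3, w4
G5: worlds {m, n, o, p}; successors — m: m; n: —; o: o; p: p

Frame correspondent (Sahlqvist): forall x exists w (x R^2 w & x R^2 w) — i.e. a generalized confluence (Geach) condition.
G1: holds.
G2: fails — at w0 but no w with w0R²w and w0R²w.
G3: holds.
G4: holds.
G5: fails — at n but no w with nR²w and nR²w.

G1, G3, G4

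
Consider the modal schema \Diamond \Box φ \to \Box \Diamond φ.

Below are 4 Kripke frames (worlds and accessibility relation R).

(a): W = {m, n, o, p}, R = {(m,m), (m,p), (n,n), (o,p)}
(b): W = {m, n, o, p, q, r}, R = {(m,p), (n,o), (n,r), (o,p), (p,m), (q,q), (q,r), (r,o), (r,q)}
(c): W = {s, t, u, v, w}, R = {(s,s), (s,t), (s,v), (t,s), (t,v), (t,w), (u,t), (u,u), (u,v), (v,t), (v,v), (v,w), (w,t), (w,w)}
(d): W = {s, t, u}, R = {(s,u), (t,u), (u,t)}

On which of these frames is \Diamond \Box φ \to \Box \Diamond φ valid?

(c), (d)

This is the axiom for convergence; its first-order frame correspondent is \forall x \forall y \forall z (Rxy \wedge Rxz \to \exists w (Ryw \wedge Rzw)).
(a): fails — Rmm and Rmp but m and p have no common successor.
(b): fails — Rnr and Rno but r and o have no common successor.
(c): ✓.
(d): ✓.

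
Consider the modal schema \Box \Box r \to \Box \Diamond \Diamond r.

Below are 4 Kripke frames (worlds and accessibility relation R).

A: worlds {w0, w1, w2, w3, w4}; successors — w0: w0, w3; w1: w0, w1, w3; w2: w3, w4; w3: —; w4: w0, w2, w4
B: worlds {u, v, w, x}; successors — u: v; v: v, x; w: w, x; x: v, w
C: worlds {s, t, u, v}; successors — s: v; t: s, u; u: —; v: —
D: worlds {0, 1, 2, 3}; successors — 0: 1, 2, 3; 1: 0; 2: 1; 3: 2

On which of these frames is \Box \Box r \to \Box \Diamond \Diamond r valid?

B

The schema corresponds to a generalized confluence (Geach) condition: \forall x \forall z (xRz \to \exists w (x R^2 w \wedge z R^2 w)).
A: fails — w0Rw3 but no w with w0R²w and w3R²w.
B: condition met.
C: fails — sRv but no w with sR²w and vR²w.
D: fails — 2R1 but no w with 2R²w and 1R²w.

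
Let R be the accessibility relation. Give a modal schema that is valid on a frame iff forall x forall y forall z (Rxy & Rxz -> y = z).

◇q → □q

The condition is partial functionality. The CD schema ◇q → □q defines it.
Suppose ◇q→□q is valid. Take Rxy, Rxz and set V(q)={y}. Then ◇q at x, so □q at x, so q at z, i.e. z=y.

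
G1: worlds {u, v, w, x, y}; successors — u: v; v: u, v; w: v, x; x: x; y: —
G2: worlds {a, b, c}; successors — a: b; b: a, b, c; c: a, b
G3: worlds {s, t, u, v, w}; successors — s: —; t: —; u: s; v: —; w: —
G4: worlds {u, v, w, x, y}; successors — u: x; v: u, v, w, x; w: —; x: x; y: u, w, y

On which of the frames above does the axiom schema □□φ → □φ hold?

This is the axiom for density; its first-order frame correspondent is ∀x ∀y (Rxy → ∃z (Rxz ∧ Rzy)).
G1: ✓.
G2: ✓.
G3: fails — Rus but no z with Ruz and Rzs.
G4: ✓.

G1, G2, G4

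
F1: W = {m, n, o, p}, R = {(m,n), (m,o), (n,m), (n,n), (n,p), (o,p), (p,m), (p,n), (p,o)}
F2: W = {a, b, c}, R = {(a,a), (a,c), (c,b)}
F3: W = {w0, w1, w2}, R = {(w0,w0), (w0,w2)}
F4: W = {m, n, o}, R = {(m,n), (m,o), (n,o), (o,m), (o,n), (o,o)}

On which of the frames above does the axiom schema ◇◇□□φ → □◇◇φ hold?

F1, F4

This is the axiom for a generalized confluence (Geach) condition; its first-order frame correspondent is ∀x ∀y ∀z ((xR²y ∧ xRz) → ∃w (yR²w ∧ zR²w)).
F1: ✓.
F2: fails — aR²a, aRc but no w with aR²w and cR²w.
F3: fails — w0R²w0, w0Rw2 but no w with w0R²w and w2R²w.
F4: ✓.
Valid on: F1, F4.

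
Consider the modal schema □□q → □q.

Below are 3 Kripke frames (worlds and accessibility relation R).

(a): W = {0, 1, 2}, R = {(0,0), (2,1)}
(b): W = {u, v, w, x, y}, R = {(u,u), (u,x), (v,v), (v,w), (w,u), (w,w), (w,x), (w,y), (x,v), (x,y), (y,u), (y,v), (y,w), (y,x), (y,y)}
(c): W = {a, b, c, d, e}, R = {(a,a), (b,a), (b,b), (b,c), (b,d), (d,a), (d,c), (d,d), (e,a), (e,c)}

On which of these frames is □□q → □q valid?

Frame correspondent (Sahlqvist): ∀x ∀y (Rxy → ∃z (Rxz ∧ Rzy)) — i.e. density.
(a): fails — R21 but no z with R2z and Rz1.
(b): ✓.
(c): fails — Rec but no z with Rez and Rzc.

(b)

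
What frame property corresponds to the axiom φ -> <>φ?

reflexivity

This is frame-equivalent to □φ → φ (substitute ¬φ for φ and contrapose).
Suppose □φ→φ is valid. At any x set V(φ)={w : Rxw}. Then □φ holds at x, so φ holds at x, i.e. Rxx.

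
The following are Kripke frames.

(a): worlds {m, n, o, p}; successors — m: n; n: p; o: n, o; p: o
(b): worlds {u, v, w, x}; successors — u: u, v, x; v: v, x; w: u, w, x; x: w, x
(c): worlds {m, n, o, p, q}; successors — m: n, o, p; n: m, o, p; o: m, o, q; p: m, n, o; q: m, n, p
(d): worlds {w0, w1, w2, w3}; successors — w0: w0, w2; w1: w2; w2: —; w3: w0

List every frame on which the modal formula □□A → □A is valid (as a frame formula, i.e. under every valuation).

The schema corresponds to density: ∀x ∀y (Rxy → ∃z (Rxz ∧ Rzy)).
(a): fails — Rnp but no z with Rnz and Rzp.
(b): satisfies the condition.
(c): satisfies the condition.
(d): fails — Rw1w2 but no z with Rw1z and Rzw2.
Valid on: (b), (c).

(b), (c)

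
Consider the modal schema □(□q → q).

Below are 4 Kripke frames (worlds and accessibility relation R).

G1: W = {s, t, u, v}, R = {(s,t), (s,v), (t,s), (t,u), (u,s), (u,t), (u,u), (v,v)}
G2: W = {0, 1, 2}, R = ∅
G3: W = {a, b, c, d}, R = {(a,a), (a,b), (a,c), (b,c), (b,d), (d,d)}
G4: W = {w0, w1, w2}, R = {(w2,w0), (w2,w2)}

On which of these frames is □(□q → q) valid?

Frame correspondent (Sahlqvist): ∀x ∀y (Rxy → Ryy) — i.e. shift-reflexivity.
G1: fails — Rut but not Rtt.
G2: ✓.
G3: fails — Rbc but not Rcc.
G4: fails — Rw2w0 but not Rw0w0.

G2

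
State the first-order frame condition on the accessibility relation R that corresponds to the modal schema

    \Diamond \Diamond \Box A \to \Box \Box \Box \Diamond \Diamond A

\forall x \forall y \forall z ((x R^2 y \wedge x R^3 z) \to \exists w (yRw \wedge z R^2 w))

This is a Sahlqvist (Geach-type) schema ◇^2□^1A → □^3◇^2A.
Minimal-valuation argument: fix x; take any y with xR^2y and any z with xR^3z. Set V(A) to the set of worlds R-reachable from y in exactly 1 step. Then □^1A holds at y, so the antecedent holds at x; validity forces ◇^2A at z, giving a w with zR^2w and yR^1w.
First-order correspondent: \forall x \forall y \forall z ((x R^2 y \wedge x R^3 z) \to \exists w (yRw \wedge z R^2 w)).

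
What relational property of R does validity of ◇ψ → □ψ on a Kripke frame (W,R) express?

partial functionality

This schema is the CD axiom.
Its frame correspondent is partial functionality — ∀x ∀y ∀z (Rxy ∧ Rxz → y = z).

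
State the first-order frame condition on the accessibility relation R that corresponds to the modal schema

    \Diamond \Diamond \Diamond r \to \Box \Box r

This is a Sahlqvist (Geach-type) schema ◇^3□^0r → □^2◇^0r.
Minimal-valuation argument: fix x; take any y with xR^3y and any z with xR^2z. Set V(r) to the set of worlds R-reachable from y in exactly 0 steps. Then □^0r holds at y, so the antecedent holds at x; validity forces ◇^0r at z, giving a w with zR^0w and yR^0w.
First-order correspondent: \forall x \forall y \forall z ((x R^3 y \wedge x R^2 z) \to \exists w (y = w \wedge z = w)).

\forall x \forall y \forall z ((x R^3 y \wedge x R^2 z) \to \exists w (y = w \wedge z = w))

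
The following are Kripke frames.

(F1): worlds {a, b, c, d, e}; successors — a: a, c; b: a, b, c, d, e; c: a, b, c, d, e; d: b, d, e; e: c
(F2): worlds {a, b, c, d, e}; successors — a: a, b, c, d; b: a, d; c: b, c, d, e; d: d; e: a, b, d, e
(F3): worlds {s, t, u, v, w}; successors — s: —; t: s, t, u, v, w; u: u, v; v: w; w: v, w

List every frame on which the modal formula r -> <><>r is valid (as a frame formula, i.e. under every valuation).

(F1), (F2)

Frame correspondent (Sahlqvist): forall x exists w (x = w & x R^2 w) — i.e. a generalized confluence (Geach) condition.
(F1): satisfies the condition.
(F2): satisfies the condition.
(F3): fails — at s but no w* with s=w* and sR²w*.
Valid on: (F1), (F2).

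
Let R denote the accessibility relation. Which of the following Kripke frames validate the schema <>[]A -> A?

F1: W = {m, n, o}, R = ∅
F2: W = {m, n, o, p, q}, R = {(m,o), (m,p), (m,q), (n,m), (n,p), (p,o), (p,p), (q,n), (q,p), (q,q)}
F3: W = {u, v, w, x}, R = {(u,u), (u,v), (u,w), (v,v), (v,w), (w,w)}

This is the axiom for symmetry; its first-order frame correspondent is forall x forall y (Rxy -> Ryx).
F1: satisfies the condition.
F2: fails — Rpo but not Rop.
F3: fails — Ruv but not Rvu.

F1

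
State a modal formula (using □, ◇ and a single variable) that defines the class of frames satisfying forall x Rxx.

This is reflexivity; the standard corresponding axiom is T: □ψ → ψ.
Suppose □ψ→ψ is valid. At any x set V(ψ)={w : Rxw}. Then □ψ holds at x, so ψ holds at x, i.e. Rxx.

□ψ → ψ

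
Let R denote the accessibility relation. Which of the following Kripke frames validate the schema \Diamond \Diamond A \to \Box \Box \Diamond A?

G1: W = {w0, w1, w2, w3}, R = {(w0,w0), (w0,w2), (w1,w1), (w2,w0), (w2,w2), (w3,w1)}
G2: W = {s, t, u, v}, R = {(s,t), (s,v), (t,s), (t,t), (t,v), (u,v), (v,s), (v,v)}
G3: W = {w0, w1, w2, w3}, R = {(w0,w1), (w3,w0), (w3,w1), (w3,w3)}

This is the axiom for a generalized confluence (Geach) condition; its first-order frame correspondent is \forall x \forall y \forall z ((x R^2 y \wedge x R^2 z) \to \exists w (y = w \wedge zRw)).
G1: condition met.
G2: fails — sR²s, sR²s but no w with s=w and sRw.
G3: fails — w3R²w0, w3R²w0 but no w with w0=w and w0Rw.
Valid on: G1.

G1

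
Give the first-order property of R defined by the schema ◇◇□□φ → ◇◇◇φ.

This is a Sahlqvist (Geach-type) schema ◇^2□^2φ → □^0◇^3φ.
Minimal-valuation argument: fix x; take any y with xR^2y and any z with xR^0z. Set V(φ) to the set of worlds R-reachable from y in exactly 2 steps. Then □^2φ holds at y, so the antecedent holds at x; validity forces ◇^3φ at z, giving a w with zR^3w and yR^2w.
First-order correspondent: ∀x ∀y (xR²y → ∃w (yR²w ∧ xR³w)).

∀x ∀y (xR²y → ∃w (yR²w ∧ xR³w))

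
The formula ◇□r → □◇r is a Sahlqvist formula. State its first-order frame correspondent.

Suppose ◇□r→□◇r is valid. Take Rxy, Rxz and set V(r)={w : Ryw}. Then □r at y so ◇□r at x, so □◇r at x, so ◇r at z, giving w with Rzw and Ryw.
The converse is a direct semantic check.
So the correspondent is convergence.

convergence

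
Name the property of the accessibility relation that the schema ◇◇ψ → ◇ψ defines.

This is a form of the 4 axiom.
It corresponds to transitivity: ∀x ∀y ∀z (Rxy ∧ Ryz → Rxz).

Transitivity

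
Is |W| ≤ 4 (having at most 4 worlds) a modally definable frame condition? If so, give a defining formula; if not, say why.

Not modally definable

If a class were modally definable it would be closed under disjoint unions (Goldblatt–Thomason).
Any modal formula valid on each of 5 disjoint one-world frames is valid on their disjoint union (validity is preserved under disjoint unions). Each one-world frame has |W|=1≤4, but the union has |W|=5.
So no modal formula (or set of formulas) defines exactly the |W|≤4 frames.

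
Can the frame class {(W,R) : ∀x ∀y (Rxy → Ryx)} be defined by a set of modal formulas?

Definable; r → □◇r defines it

Yes: it is symmetry, defined by the B schema r → □◇r.
Suppose r→□◇r is valid. Take Rxy and set V(r)={x}. Then r at x, so □◇r at x, so ◇r at y, so some z with Ryz has r; z=x, i.e. Ryx.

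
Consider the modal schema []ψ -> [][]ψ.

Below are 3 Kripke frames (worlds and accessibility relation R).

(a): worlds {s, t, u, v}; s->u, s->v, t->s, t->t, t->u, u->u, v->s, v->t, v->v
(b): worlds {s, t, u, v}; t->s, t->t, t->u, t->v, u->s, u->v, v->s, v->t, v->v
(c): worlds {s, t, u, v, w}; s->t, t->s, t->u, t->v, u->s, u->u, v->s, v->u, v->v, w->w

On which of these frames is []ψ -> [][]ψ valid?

This is the axiom for transitivity; its first-order frame correspondent is forall x forall y forall z (Rxy & Ryz -> Rxz).
(a): fails — Rvt and Rtu but not Rvu.
(b): fails — Ruv and Rvt but not Rut.
(c): fails — Rus and Rst but not Rut.

none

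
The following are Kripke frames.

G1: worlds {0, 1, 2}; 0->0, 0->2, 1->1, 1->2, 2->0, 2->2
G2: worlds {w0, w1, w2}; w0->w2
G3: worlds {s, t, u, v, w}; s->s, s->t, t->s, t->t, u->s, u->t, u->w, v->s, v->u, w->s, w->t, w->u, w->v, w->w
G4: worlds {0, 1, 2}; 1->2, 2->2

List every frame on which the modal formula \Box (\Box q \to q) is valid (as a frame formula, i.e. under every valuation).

The schema corresponds to shift-reflexivity: \forall x \forall y (Rxy \to Ryy).
G1: satisfies the condition.
G2: fails — Rw0w2 but not Rw2w2.
G3: fails — Rwu but not Ruu.
G4: satisfies the condition.
Valid on: G1, G4.

G1, G4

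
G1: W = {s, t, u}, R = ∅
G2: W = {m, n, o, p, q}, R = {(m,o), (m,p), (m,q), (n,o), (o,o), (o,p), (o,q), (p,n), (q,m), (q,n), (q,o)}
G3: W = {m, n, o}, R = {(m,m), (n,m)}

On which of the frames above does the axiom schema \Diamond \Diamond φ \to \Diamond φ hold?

G1, G3

This is the axiom for transitivity; its first-order frame correspondent is \forall x \forall y \forall z (Rxy \wedge Ryz \to Rxz).
G1: condition met.
G2: fails — Rop and Rpn but not Ron.
G3: condition met.
Valid on: G1, G3.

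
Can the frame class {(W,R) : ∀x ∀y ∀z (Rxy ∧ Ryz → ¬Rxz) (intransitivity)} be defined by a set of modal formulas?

Any modally definable frame class is closed under surjective bounded morphisms.
The 7-cycle (worlds s,t,u,v,w,x,y with s→t→u→v→w→x→y→s) is intransitive. Mapping every world to a single reflexive point • is a surjective bounded morphism; the reflexive point is not intransitive (R••∧R•• but R••).
So the class is not modally definable.

Not definable by any modal formula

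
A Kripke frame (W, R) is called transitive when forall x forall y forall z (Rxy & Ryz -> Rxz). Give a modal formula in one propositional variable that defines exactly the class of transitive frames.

□p → □□p

A defining formula is □p → □□p (the 4 axiom).
Suppose □p→□□p is valid. Take Rxy, Ryz and set V(p)={w : Rxw}. Then □p at x, so □□p at x, so □p at y, so p at z, i.e. Rxz.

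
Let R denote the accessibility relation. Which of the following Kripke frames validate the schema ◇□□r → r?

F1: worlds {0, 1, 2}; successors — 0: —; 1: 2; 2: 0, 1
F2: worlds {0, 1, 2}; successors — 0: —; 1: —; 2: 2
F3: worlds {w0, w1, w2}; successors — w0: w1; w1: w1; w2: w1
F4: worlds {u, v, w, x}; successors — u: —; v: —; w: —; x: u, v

The schema corresponds to a generalized confluence (Geach) condition: ∀x ∀y (xRy → ∃w (yR²w ∧ x = w)).
F1: fails — 1R2 but no w with 2R²w and 1=w.
F2: holds.
F3: fails — w0Rw1 but no w with w1R²w and w0=w.
F4: fails — xRu but no t with uR²t and x=t.

F2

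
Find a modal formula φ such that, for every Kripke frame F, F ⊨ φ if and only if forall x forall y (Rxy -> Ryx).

q → □◇q

A defining formula is q → □◇q (the B axiom).
Suppose q→□◇q is valid. Take Rxy and set V(q)={x}. Then q at x, so □◇q at x, so ◇q at y, so some z with Ryz has q; z=x, i.e. Ryx.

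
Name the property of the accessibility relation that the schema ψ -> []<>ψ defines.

Suppose ψ→□◇ψ is valid. Take Rxy and set V(ψ)={x}. Then ψ at x, so □◇ψ at x, so ◇ψ at y, so some z with Ryz has ψ; z=x, i.e. Ryx.

symmetry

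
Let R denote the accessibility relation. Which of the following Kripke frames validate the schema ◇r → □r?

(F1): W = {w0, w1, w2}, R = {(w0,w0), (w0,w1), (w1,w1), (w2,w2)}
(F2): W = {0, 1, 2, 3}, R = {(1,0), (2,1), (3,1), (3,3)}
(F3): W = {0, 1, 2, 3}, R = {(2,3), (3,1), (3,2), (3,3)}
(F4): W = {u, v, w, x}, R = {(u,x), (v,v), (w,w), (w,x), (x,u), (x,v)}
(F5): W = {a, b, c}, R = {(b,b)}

(F5)

This is the axiom for partial functionality; its first-order frame correspondent is ∀x ∀y ∀z (Rxy ∧ Rxz → y = z).
(F1): fails — w0 sees both w0 and w1.
(F2): fails — 3 sees both 1 and 3.
(F3): fails — 3 sees both 1 and 2.
(F4): fails — w sees both w and x.
(F5): holds.
Valid on: (F5).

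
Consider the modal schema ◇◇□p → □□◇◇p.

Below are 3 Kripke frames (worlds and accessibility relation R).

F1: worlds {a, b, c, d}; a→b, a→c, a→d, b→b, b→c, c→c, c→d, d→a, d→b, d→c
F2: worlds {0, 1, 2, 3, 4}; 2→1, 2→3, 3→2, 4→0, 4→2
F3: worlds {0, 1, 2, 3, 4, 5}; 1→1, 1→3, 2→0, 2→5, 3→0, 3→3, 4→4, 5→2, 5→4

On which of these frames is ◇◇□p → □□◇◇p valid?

The schema corresponds to a generalized confluence (Geach) condition: ∀x ∀y ∀z ((xR²y ∧ xR²z) → ∃w (yRw ∧ zR²w)).
F1: ✓.
F2: fails — 2R²2, 2R²2 but no w with 2Rw and 2R²w.
F3: fails — 1R²0, 1R²0 but no w with 0Rw and 0R²w.
Valid on: F1.

F1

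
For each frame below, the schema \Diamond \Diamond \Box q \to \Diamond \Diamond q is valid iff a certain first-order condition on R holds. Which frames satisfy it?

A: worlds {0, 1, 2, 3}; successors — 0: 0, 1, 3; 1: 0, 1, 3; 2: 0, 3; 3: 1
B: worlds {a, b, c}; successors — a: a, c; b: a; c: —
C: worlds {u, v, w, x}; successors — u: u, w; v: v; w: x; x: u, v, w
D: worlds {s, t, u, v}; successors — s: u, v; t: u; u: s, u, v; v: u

Frame correspondent (Sahlqvist): \forall x \forall y (x R^2 y \to \exists w (yRw \wedge x R^2 w)) — i.e. a generalized confluence (Geach) condition.
A: holds.
B: fails — aR²c but no w with cRw and aR²w.
C: fails — wR²w but no t with wRt and wR²t.
D: holds.

A, D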